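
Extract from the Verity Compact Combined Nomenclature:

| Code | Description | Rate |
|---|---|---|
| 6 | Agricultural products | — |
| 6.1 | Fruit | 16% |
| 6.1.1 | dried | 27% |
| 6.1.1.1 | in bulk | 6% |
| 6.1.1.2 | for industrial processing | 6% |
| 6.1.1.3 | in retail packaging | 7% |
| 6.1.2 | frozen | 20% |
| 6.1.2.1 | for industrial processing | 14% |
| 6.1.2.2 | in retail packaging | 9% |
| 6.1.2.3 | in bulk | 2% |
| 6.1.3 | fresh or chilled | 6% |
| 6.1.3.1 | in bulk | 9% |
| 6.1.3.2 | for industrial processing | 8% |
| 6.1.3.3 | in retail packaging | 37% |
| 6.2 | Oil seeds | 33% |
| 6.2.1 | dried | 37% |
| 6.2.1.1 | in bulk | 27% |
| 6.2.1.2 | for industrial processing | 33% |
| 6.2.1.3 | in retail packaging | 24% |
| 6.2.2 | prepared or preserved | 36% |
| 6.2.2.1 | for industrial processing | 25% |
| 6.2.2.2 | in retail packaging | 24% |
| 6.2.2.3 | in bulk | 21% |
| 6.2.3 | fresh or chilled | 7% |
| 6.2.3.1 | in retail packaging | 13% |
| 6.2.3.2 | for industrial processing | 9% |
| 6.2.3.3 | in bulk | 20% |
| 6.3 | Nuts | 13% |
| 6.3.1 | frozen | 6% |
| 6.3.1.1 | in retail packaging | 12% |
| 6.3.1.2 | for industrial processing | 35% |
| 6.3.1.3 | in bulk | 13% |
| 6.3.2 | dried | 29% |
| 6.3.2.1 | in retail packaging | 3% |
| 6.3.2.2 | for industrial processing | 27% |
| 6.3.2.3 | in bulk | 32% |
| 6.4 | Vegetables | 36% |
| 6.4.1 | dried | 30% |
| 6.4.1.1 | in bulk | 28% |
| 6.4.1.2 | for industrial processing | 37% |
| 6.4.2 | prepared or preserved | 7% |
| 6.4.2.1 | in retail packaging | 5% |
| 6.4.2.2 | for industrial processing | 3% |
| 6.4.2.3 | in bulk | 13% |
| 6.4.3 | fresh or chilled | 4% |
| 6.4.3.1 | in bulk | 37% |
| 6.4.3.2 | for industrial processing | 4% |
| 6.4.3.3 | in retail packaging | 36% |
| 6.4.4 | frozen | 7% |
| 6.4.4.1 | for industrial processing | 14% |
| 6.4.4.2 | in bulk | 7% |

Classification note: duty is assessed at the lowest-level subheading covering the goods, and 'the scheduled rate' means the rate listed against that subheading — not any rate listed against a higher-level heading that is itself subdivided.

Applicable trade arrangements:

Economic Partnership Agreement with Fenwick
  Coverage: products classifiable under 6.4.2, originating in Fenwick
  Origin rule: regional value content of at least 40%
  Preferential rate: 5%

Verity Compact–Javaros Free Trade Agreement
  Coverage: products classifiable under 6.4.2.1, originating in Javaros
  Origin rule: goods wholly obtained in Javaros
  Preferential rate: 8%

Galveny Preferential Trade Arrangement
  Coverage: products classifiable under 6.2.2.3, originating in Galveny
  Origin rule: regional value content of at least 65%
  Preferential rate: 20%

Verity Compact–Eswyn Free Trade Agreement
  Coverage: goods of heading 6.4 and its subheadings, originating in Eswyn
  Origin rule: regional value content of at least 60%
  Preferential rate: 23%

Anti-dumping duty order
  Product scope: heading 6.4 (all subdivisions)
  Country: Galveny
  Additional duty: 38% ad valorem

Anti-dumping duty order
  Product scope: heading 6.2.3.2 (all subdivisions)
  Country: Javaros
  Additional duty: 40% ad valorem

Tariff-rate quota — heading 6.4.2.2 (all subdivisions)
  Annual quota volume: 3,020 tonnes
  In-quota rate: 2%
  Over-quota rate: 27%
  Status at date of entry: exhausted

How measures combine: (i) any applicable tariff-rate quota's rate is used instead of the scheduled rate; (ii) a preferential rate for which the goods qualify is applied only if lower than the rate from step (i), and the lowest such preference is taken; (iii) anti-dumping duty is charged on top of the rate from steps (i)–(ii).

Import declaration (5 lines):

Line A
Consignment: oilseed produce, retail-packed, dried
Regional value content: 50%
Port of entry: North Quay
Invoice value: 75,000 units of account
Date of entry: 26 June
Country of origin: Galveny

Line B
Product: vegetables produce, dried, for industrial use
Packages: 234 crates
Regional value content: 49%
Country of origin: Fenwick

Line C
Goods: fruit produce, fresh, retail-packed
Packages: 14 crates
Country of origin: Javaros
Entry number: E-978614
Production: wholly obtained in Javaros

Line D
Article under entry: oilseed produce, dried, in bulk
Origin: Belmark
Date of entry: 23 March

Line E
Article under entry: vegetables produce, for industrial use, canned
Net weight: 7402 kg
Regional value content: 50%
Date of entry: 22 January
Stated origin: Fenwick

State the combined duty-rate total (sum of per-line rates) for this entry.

130%

Line A: oilseed → 6.2; dried → 6.2.1; retail-packed → 6.2.1.3. Scheduled 24%. Galveny agreement on 6.2.2.3: 6.2.1.3 not covered. → 24%.
Line B: vegetables → 6.4; dried → 6.4.1; for industrial use → 6.4.1.2. Scheduled 37%. Fenwick agreement on 6.4.2: 6.4.1.2 not covered. → 37%.
Line C: fruit → 6.1; fresh → 6.1.3; retail-packed → 6.1.3.3. Scheduled 37%. Javaros agreement on 6.4.2.1: 6.1.3.3 not covered. → 37%.
Line D: oilseed → 6.2; dried → 6.2.1; in bulk → 6.2.1.1. Scheduled 27%. No special measure applies. → 27%.
Line E: vegetables → 6.4; canned → 6.4.2; for industrial use → 6.4.2.2. Scheduled 3%. quota on 6.4.2.2 exhausted → over-quota 27%; Fenwick agreement on 6.4.2: RVC ≥ 40% → 5% available; preferential 5%. → 5%.
Sum: 24% + 37% + 37% + 27% + 5% = 130%.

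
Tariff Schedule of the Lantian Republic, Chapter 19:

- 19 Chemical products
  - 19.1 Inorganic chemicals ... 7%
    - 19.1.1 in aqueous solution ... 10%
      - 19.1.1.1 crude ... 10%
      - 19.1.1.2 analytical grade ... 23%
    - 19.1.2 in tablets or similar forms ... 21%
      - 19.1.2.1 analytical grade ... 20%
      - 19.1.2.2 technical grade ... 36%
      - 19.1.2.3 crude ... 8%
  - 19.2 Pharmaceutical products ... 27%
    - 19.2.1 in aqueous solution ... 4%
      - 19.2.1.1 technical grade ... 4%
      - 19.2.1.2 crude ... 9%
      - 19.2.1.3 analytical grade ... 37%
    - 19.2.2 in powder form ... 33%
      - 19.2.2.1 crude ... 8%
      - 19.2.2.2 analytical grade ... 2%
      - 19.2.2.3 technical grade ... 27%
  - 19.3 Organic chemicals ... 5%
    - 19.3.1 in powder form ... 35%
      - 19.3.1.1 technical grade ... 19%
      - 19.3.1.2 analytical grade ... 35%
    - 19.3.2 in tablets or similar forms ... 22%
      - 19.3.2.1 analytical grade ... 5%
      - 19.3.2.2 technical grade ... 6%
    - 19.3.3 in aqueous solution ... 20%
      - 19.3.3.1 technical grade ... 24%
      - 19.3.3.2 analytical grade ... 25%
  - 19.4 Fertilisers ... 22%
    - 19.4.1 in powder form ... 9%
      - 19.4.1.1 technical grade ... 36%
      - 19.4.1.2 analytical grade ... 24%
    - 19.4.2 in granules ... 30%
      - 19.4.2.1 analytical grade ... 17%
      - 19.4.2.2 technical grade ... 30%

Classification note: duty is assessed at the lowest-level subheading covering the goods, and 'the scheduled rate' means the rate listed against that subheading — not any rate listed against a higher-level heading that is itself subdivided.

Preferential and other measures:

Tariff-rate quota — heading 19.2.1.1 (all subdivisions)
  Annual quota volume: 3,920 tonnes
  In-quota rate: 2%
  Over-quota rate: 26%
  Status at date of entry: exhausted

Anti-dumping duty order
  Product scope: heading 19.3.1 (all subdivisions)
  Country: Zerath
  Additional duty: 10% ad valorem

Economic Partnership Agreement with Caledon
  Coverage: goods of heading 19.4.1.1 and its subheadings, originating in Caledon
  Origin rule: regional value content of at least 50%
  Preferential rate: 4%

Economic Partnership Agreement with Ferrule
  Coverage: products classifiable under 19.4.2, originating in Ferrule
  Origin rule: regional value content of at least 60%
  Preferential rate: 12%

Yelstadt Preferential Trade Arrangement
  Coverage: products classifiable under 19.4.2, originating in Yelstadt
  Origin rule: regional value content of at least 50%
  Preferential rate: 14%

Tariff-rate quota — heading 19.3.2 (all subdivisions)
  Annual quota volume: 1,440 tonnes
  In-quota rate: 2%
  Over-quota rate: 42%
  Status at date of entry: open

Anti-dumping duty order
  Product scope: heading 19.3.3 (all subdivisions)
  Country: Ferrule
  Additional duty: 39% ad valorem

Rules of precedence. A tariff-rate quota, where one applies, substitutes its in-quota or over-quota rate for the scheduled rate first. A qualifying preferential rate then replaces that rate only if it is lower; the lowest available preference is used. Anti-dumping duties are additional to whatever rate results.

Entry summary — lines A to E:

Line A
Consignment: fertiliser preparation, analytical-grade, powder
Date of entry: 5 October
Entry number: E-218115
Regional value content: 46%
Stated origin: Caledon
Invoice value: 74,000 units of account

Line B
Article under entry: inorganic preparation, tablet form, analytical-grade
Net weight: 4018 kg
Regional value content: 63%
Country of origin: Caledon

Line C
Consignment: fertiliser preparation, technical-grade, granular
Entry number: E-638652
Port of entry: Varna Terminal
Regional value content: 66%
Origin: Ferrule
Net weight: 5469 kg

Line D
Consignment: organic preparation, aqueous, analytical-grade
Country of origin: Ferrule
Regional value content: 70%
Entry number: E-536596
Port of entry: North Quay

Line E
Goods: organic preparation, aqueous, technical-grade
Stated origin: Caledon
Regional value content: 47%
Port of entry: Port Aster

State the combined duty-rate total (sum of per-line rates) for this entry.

Line A: fertiliser → 19.4; powder → 19.4.1; analytical-grade → 19.4.1.2. Scheduled 24%. Caledon agreement on 19.4.1.1: 19.4.1.2 not covered. → 24%.
Line B: inorganic → 19.1; tablet form → 19.1.2; analytical-grade → 19.1.2.1. Scheduled 20%. Caledon agreement on 19.4.1.1: 19.1.2.1 not covered. → 20%.
Line C: fertiliser → 19.4; granular → 19.4.2; technical-grade → 19.4.2.2. Scheduled 30%. Ferrule agreement on 19.4.2: RVC ≥ 60% → 12% available; preferential 12%. → 12%.
Line D: organic → 19.3; aqueous → 19.3.3; analytical-grade → 19.3.3.2. Scheduled 25%. Ferrule agreement on 19.4.2: 19.3.3.2 not covered; anti-dumping (Ferrule, 19.3.3): +39%; total 25% + 39% = 64%. → 64%.
Line E: organic → 19.3; aqueous → 19.3.3; technical-grade → 19.3.3.1. Scheduled 24%. Caledon agreement on 19.4.1.1: 19.3.3.1 not covered. → 24%.
Sum: 24% + 20% + 12% + 64% + 24% = 144%.

144%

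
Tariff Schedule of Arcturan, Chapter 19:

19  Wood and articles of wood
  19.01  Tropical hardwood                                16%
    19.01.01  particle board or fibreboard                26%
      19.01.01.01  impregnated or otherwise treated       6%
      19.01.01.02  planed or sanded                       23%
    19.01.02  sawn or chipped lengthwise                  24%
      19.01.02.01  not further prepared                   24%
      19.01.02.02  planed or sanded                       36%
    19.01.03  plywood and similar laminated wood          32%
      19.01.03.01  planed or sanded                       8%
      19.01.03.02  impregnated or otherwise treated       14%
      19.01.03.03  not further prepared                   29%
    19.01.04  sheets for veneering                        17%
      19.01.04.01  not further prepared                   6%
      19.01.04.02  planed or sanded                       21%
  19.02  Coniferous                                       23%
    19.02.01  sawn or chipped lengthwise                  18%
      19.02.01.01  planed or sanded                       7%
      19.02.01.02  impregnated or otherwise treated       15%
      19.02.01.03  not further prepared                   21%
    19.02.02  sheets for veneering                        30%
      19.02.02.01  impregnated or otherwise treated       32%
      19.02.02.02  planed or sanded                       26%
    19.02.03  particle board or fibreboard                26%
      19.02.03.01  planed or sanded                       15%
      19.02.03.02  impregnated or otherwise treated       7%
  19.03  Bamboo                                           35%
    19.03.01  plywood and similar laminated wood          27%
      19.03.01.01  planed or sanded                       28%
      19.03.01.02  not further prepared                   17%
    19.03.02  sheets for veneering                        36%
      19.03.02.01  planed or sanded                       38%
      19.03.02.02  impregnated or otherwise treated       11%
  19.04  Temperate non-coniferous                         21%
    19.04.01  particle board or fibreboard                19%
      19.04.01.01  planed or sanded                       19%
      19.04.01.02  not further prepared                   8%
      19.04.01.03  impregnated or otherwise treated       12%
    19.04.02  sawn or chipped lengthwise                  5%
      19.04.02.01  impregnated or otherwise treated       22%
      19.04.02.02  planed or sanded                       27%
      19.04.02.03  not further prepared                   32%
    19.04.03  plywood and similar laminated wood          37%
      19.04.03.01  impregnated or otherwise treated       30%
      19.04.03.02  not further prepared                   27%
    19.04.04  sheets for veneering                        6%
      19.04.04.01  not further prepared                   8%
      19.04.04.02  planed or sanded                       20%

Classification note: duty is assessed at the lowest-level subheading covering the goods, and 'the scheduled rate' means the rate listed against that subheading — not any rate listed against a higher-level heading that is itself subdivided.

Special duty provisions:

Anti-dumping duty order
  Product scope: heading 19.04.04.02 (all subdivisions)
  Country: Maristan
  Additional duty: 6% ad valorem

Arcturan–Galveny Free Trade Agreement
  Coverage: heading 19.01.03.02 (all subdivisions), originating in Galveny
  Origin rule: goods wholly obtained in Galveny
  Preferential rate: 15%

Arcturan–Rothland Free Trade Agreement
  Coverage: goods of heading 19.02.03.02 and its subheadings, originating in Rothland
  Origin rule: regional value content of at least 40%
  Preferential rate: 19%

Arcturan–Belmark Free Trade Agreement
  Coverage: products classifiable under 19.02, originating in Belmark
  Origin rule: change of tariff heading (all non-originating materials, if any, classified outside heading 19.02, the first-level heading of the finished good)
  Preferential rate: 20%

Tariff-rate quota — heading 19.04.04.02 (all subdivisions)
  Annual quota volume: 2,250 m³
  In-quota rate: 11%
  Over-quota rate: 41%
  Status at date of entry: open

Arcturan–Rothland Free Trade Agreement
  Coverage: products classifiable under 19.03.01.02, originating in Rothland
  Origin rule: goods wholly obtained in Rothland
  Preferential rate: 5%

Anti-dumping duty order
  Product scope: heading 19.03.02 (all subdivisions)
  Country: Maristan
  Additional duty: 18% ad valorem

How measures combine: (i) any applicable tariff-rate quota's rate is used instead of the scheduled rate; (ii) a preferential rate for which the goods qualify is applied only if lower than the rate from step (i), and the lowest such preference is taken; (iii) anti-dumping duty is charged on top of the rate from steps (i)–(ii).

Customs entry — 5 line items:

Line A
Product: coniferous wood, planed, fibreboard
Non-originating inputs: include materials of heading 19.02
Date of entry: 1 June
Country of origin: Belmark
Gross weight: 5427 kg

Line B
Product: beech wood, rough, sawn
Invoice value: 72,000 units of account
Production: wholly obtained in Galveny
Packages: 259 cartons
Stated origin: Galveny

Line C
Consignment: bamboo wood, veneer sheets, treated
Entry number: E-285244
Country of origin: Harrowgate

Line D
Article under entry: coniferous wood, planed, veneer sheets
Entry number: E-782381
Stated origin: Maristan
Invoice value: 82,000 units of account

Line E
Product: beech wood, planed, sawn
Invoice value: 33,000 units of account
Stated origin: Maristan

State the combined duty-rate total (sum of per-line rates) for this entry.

111%

Line A: coniferous → 19.02; fibreboard → 19.02.03; planed → 19.02.03.01. Scheduled 15%. Belmark agreement on 19.02: CTH not met. → 15%.
Line B: beech → 19.04; sawn → 19.04.02; rough → 19.04.02.03. Scheduled 32%. Galveny agreement on 19.01.03.02: 19.04.02.03 not covered. → 32%.
Line C: bamboo → 19.03; veneer sheets → 19.03.02; treated → 19.03.02.02. Scheduled 11%. No special measure applies. → 11%.
Line D: coniferous → 19.02; veneer sheets → 19.02.02; planed → 19.02.02.02. Scheduled 26%. No special measure applies. → 26%.
Line E: beech → 19.04; sawn → 19.04.02; planed → 19.04.02.02. Scheduled 27%. No special measure applies. → 27%.
Sum: 15% + 32% + 11% + 26% + 27% = 111%.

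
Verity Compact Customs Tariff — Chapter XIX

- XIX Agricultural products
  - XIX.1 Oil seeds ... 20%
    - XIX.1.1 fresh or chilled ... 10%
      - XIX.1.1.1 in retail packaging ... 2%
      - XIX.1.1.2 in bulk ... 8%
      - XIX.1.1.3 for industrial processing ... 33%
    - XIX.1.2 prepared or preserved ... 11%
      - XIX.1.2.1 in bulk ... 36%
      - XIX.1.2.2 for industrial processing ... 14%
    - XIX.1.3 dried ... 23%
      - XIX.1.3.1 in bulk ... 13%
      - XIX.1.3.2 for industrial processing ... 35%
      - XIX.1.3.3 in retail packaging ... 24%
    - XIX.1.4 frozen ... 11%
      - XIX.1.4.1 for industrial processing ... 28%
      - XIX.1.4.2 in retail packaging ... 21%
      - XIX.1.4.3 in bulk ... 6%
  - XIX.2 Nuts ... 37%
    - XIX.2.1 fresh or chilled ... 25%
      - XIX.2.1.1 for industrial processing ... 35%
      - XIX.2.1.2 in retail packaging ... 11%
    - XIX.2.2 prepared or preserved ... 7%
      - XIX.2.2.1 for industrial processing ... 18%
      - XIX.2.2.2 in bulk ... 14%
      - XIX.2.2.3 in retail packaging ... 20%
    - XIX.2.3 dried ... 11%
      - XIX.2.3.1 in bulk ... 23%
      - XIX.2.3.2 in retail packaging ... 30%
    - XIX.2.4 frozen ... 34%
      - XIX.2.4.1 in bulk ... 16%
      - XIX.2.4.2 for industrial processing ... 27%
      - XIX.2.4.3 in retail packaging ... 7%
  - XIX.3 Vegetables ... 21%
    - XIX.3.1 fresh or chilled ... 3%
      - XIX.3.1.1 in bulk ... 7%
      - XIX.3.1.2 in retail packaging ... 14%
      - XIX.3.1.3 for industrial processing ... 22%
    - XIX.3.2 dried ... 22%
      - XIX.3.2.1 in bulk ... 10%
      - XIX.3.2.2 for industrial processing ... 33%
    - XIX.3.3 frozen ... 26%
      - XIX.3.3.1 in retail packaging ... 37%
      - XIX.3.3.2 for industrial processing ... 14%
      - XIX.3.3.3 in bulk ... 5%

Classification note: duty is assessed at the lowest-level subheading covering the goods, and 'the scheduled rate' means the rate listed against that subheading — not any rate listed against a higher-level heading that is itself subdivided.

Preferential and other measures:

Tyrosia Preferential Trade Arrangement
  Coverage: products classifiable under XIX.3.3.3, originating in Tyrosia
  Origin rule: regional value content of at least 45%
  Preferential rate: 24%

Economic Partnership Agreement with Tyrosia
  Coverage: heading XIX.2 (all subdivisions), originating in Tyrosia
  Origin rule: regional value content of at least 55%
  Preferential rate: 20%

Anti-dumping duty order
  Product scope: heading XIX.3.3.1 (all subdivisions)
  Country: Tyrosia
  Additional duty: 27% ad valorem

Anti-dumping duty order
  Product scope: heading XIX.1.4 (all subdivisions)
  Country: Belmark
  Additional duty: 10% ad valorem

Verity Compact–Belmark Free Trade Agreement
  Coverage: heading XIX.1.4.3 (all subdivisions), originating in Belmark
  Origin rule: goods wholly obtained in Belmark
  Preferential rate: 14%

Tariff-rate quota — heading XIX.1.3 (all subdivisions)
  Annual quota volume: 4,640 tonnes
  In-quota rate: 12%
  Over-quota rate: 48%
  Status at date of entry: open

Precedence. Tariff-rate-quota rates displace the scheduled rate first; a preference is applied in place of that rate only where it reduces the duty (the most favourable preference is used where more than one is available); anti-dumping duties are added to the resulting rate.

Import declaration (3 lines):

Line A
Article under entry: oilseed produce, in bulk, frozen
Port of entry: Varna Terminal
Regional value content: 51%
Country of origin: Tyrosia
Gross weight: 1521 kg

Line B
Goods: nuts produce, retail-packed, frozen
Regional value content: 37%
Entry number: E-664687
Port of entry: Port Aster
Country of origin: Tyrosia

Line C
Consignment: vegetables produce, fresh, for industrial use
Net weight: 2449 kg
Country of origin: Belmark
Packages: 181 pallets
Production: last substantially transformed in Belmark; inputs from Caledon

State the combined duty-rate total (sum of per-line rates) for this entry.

Line A: oilseed → XIX.1; frozen → XIX.1.4; in bulk → XIX.1.4.3. Scheduled 6%. Tyrosia agreement on XIX.3.3.3: XIX.1.4.3 not covered; Tyrosia agreement on XIX.2: XIX.1.4.3 not covered. → 6%.
Line B: nuts → XIX.2; frozen → XIX.2.4; retail-packed → XIX.2.4.3. Scheduled 7%. Tyrosia agreement on XIX.3.3.3: XIX.2.4.3 not covered; Tyrosia agreement on XIX.2: RVC < 55%. → 7%.
Line C: vegetables → XIX.3; fresh → XIX.3.1; for industrial use → XIX.3.1.3. Scheduled 22%. Belmark agreement on XIX.1.4.3: XIX.3.1.3 not covered. → 22%.
Sum: 6% + 7% + 22% = 35%.

35%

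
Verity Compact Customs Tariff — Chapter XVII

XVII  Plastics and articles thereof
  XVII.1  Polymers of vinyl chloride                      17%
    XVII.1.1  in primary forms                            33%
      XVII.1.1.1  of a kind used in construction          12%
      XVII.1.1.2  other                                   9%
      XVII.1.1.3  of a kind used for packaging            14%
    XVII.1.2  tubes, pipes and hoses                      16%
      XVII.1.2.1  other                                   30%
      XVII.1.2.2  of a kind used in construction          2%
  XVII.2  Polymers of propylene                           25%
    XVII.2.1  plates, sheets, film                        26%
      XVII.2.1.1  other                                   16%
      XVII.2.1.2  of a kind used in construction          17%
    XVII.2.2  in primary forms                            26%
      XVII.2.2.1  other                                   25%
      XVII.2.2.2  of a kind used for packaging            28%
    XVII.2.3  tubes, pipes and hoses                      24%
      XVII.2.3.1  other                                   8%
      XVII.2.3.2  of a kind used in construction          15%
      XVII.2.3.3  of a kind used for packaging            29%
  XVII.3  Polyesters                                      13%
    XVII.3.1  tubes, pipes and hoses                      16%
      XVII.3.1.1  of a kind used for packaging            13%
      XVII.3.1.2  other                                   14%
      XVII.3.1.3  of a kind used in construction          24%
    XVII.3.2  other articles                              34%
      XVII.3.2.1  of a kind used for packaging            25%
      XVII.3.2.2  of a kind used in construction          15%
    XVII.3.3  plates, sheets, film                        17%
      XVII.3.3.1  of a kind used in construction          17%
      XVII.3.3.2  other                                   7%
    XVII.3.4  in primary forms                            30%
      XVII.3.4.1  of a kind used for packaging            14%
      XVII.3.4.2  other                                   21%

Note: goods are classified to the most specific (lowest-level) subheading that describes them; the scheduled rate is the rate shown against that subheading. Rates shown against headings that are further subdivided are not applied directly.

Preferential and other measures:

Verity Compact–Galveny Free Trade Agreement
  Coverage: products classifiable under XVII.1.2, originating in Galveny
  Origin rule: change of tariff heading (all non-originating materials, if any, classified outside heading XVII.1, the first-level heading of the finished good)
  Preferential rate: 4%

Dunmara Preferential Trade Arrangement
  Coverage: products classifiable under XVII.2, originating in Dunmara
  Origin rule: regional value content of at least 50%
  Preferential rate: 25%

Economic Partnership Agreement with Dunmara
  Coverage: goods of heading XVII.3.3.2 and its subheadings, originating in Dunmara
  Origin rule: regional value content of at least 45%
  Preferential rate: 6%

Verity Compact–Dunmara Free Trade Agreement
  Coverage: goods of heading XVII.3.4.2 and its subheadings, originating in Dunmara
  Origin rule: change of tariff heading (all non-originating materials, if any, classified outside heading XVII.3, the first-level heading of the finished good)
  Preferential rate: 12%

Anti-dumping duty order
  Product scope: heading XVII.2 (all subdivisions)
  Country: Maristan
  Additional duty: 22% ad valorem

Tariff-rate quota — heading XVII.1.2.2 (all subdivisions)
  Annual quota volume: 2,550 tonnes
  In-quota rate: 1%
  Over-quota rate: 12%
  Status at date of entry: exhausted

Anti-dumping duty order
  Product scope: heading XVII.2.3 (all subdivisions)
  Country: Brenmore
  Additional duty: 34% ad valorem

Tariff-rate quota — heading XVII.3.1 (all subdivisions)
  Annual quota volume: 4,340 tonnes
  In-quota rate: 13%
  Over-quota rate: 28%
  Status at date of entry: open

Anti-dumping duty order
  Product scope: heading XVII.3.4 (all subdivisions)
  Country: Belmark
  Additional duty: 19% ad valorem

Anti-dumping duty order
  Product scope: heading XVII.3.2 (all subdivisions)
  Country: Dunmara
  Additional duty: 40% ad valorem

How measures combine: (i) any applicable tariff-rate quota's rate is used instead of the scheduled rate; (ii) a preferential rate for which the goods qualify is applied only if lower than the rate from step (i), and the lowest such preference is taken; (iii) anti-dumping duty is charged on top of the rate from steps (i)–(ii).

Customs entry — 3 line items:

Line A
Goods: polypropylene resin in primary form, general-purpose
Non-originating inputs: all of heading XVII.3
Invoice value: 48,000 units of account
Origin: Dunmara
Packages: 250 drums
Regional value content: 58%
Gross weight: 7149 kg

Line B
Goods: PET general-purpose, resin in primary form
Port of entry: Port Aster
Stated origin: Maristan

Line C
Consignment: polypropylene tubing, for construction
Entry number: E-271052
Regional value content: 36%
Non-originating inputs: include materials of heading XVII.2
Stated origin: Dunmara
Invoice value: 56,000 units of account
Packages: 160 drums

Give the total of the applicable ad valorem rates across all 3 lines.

Line A: polypropylene → XVII.2; resin in primary form → XVII.2.2; general-purpose → XVII.2.2.1. Scheduled 25%. Dunmara agreement on XVII.2: RVC ≥ 50% → 25% available; Dunmara agreement on XVII.3.3.2: XVII.2.2.1 not covered; Dunmara agreement on XVII.3.4.2: XVII.2.2.1 not covered; preference 25% not lower than 25% → no reduction. → 25%.
Line B: PET → XVII.3; resin in primary form → XVII.3.4; general-purpose → XVII.3.4.2. Scheduled 21%. No special measure applies. → 21%.
Line C: polypropylene → XVII.2; tubing → XVII.2.3; for construction → XVII.2.3.2. Scheduled 15%. Dunmara agreement on XVII.2: RVC < 50%; Dunmara agreement on XVII.3.3.2: XVII.2.3.2 not covered; Dunmara agreement on XVII.3.4.2: XVII.2.3.2 not covered. → 15%.
Sum: 25% + 21% + 15% = 61%.

61%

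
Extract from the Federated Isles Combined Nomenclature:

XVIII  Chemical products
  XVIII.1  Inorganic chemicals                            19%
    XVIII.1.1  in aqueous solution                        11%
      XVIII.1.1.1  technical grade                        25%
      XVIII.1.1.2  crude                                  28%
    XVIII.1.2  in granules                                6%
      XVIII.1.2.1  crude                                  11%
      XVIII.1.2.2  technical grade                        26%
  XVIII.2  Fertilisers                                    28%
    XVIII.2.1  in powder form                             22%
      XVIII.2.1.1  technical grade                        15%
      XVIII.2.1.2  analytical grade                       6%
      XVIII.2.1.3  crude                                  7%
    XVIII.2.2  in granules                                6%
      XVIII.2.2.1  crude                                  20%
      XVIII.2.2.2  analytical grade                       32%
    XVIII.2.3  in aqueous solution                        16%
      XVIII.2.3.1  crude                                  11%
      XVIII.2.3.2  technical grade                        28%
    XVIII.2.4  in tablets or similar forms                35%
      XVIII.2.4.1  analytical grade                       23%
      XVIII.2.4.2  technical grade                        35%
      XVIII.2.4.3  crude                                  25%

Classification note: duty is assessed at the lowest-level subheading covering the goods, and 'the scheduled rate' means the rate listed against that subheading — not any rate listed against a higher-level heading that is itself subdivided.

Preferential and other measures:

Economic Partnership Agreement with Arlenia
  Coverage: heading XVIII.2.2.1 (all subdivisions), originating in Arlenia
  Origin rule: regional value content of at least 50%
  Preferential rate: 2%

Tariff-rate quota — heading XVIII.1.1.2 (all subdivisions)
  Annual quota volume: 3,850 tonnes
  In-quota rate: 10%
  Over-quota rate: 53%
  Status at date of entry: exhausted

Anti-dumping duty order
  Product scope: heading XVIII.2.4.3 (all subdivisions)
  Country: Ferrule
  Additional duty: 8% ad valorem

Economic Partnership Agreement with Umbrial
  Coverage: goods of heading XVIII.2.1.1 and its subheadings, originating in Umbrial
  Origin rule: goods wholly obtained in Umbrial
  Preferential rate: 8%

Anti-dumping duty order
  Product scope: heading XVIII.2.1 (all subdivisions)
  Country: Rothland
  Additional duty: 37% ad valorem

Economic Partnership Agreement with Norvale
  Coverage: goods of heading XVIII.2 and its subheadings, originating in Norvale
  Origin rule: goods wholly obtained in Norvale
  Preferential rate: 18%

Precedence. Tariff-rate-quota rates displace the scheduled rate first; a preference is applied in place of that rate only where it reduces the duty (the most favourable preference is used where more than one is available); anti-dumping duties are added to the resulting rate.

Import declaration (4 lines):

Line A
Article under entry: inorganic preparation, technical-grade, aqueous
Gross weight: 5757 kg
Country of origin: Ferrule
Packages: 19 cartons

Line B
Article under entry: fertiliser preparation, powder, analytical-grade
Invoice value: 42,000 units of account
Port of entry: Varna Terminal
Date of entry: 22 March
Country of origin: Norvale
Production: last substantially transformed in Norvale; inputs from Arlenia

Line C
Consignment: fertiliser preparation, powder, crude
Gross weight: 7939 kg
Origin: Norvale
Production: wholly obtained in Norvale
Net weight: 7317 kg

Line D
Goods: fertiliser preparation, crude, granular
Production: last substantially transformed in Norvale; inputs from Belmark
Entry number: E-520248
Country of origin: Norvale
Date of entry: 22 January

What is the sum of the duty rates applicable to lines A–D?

58%

Line A: inorganic → XVIII.1; aqueous → XVIII.1.1; technical-grade → XVIII.1.1.1. Scheduled 25%. No special measure applies. → 25%.
Line B: fertiliser → XVIII.2; powder → XVIII.2.1; analytical-grade → XVIII.2.1.2. Scheduled 6%. Norvale agreement on XVIII.2: not wholly obtained. → 6%.
Line C: fertiliser → XVIII.2; powder → XVIII.2.1; crude → XVIII.2.1.3. Scheduled 7%. Norvale agreement on XVIII.2: wholly obtained → 18% available; preference 18% not lower than 7% → no reduction. → 7%.
Line D: fertiliser → XVIII.2; granular → XVIII.2.2; crude → XVIII.2.2.1. Scheduled 20%. Norvale agreement on XVIII.2: not wholly obtained. → 20%.
Sum: 25% + 6% + 7% + 20% = 58%.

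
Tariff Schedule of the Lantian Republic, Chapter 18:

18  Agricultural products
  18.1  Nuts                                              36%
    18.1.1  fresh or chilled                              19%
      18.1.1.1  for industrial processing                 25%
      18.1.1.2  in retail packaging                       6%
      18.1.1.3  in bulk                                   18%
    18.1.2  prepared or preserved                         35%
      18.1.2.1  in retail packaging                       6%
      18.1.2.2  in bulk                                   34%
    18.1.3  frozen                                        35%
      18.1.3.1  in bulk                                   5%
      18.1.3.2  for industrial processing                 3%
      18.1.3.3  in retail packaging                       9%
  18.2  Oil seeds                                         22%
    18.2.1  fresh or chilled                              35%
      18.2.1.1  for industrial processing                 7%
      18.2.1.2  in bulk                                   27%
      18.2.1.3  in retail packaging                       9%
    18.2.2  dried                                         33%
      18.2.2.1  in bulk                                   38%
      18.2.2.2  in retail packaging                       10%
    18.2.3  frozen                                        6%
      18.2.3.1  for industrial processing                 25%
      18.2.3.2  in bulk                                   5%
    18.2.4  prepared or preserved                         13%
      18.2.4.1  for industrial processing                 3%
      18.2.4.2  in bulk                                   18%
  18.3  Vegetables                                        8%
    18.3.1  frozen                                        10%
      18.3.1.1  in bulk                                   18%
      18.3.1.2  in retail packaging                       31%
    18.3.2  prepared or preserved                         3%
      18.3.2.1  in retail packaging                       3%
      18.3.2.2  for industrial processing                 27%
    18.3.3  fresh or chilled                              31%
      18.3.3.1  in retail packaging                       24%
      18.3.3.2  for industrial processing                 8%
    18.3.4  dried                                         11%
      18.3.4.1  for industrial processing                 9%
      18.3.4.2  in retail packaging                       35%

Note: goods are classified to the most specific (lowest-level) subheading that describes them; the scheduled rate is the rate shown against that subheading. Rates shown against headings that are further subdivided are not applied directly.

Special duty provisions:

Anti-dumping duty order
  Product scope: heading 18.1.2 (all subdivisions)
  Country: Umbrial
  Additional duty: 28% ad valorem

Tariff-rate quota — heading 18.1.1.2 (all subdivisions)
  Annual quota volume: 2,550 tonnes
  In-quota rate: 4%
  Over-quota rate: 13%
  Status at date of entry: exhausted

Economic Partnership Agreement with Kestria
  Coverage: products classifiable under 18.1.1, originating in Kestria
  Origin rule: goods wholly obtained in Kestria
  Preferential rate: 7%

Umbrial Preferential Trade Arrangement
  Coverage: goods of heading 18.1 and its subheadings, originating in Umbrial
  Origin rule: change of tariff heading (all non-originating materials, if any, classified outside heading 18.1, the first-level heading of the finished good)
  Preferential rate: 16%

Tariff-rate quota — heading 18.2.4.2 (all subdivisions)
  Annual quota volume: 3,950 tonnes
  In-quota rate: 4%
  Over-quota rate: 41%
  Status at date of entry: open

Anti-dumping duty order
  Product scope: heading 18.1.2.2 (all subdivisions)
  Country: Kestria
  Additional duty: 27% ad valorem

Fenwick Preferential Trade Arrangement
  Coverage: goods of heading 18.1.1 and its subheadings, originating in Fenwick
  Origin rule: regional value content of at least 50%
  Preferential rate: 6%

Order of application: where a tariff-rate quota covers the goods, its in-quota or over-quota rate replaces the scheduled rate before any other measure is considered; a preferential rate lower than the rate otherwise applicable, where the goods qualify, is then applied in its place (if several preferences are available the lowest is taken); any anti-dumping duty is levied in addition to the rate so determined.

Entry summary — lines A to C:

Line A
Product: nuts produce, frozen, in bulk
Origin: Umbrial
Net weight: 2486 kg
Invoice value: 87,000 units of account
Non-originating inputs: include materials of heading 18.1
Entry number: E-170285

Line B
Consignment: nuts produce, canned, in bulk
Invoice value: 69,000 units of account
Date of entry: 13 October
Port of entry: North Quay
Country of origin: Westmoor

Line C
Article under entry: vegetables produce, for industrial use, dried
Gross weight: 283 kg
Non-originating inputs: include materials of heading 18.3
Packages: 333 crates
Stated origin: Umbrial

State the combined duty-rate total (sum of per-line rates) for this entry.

Line A: nuts → 18.1; frozen → 18.1.3; in bulk → 18.1.3.1. Scheduled 5%. Umbrial agreement on 18.1: CTH not met. → 5%.
Line B: nuts → 18.1; canned → 18.1.2; in bulk → 18.1.2.2. Scheduled 34%. No special measure applies. → 34%.
Line C: vegetables → 18.3; dried → 18.3.4; for industrial use → 18.3.4.1. Scheduled 9%. Umbrial agreement on 18.1: 18.3.4.1 not covered. → 9%.
Sum: 5% + 34% + 9% = 48%.

48%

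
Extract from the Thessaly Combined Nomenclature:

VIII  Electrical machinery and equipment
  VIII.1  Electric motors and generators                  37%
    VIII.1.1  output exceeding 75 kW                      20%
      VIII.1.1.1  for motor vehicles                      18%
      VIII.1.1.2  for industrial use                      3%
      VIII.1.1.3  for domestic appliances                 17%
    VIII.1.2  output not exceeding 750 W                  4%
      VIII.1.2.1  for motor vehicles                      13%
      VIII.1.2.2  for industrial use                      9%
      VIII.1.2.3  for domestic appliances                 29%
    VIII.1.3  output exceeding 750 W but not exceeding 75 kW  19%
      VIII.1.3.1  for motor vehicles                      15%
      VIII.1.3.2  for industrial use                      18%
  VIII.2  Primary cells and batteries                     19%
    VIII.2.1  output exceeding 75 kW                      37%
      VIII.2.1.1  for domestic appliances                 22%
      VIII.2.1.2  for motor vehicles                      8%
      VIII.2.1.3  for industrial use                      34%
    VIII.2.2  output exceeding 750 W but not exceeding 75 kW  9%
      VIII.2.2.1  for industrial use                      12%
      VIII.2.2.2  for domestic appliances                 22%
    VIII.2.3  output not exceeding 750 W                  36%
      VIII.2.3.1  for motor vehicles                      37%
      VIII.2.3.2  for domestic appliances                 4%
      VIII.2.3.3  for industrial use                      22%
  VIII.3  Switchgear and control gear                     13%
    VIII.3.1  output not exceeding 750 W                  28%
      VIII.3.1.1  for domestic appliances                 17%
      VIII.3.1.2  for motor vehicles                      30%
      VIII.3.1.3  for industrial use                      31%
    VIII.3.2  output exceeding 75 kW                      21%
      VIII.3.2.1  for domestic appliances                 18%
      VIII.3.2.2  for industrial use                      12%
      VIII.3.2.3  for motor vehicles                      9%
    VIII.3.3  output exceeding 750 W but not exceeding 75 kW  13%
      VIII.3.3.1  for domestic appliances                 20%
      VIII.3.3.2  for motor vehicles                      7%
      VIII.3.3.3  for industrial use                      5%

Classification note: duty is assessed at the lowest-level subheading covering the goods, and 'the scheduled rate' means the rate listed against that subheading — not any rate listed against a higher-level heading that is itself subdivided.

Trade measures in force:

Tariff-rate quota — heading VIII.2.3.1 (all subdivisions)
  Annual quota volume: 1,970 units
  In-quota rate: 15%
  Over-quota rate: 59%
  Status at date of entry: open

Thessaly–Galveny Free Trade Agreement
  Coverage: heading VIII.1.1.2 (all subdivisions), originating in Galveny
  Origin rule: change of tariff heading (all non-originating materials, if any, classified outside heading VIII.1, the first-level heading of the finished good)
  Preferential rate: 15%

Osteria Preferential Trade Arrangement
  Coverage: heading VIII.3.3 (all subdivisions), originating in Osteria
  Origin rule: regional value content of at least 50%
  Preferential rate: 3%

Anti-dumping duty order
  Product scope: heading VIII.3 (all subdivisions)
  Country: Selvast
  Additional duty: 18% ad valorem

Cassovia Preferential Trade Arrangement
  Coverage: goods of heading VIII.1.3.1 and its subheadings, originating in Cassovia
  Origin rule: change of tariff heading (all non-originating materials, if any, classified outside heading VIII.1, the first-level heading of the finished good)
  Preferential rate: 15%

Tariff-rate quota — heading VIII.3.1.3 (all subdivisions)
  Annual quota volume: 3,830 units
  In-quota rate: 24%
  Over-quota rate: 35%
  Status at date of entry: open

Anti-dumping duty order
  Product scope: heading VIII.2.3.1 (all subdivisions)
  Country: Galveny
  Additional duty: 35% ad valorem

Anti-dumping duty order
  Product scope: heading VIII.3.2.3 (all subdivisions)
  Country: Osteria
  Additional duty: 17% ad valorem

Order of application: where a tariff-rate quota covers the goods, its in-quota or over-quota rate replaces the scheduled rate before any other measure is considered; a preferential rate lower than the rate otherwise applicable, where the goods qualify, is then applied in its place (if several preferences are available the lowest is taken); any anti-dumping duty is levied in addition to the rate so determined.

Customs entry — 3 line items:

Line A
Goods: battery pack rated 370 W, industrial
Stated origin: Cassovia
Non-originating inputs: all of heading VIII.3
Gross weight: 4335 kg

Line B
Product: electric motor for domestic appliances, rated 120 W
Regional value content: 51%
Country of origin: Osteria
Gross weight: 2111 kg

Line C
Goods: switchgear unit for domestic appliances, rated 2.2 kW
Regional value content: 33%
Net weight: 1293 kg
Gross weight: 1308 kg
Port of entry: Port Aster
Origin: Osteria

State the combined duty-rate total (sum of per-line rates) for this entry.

Line A: battery pack → VIII.2; rated 370 W → VIII.2.3; industrial → VIII.2.3.3. Scheduled 22%. Cassovia agreement on VIII.1.3.1: VIII.2.3.3 not covered. → 22%.
Line B: electric motor → VIII.1; rated 120 W → VIII.1.2; for domestic appliances → VIII.1.2.3. Scheduled 29%. Osteria agreement on VIII.3.3: VIII.1.2.3 not covered. → 29%.
Line C: switchgear unit → VIII.3; rated 2.2 kW → VIII.3.3; for domestic appliances → VIII.3.3.1. Scheduled 20%. Osteria agreement on VIII.3.3: RVC < 50%. → 20%.
Sum: 22% + 29% + 20% = 71%.

71%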